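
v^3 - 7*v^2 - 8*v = v*(v - 8)*(v + 1)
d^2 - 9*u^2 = (d - 3*u)*(d + 3*u)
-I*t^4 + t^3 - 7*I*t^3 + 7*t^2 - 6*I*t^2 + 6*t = t*(t + 1)*(t + 6)*(-I*t + 1)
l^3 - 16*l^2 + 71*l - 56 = (l - 8)*(l - 7)*(l - 1)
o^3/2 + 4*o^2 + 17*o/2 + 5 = (o/2 + 1/2)*(o + 2)*(o + 5)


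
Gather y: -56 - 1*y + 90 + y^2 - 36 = y^2 - y - 2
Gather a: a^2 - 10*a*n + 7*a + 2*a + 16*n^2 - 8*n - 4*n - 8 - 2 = a^2 + a*(9 - 10*n) + 16*n^2 - 12*n - 10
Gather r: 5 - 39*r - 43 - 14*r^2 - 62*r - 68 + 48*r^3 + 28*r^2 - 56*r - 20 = 48*r^3 + 14*r^2 - 157*r - 126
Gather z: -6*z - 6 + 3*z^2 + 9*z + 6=3*z^2 + 3*z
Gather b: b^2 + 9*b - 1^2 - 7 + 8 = b^2 + 9*b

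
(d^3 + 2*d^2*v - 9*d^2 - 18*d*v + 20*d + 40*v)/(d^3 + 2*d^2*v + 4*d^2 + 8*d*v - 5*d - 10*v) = (d^2 - 9*d + 20)/(d^2 + 4*d - 5)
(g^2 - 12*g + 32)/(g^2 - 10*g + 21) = (g^2 - 12*g + 32)/(g^2 - 10*g + 21)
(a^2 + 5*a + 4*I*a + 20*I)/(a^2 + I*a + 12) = (a + 5)/(a - 3*I)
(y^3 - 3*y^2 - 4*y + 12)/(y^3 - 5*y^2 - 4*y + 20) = (y - 3)/(y - 5)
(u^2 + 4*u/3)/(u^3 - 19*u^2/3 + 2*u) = (3*u + 4)/(3*u^2 - 19*u + 6)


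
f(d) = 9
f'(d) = 0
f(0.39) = 9.00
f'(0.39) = 0.00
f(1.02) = 9.00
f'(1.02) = 0.00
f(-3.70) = 9.00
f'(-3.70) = 0.00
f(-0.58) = 9.00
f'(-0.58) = 0.00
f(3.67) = 9.00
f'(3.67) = 0.00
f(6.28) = 9.00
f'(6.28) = 0.00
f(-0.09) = 9.00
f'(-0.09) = 0.00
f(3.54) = 9.00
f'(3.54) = 0.00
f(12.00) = 9.00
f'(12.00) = 0.00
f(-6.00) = 9.00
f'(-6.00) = 0.00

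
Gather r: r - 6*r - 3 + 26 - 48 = -5*r - 25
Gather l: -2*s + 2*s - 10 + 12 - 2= 0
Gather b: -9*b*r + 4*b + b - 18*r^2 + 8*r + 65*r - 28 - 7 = b*(5 - 9*r) - 18*r^2 + 73*r - 35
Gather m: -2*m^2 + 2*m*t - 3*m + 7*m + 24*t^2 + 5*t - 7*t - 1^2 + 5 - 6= -2*m^2 + m*(2*t + 4) + 24*t^2 - 2*t - 2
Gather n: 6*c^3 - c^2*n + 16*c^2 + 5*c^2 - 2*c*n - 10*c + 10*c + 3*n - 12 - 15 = 6*c^3 + 21*c^2 + n*(-c^2 - 2*c + 3) - 27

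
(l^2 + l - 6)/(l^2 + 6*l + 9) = (l - 2)/(l + 3)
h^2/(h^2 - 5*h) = h/(h - 5)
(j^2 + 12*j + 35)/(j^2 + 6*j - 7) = (j + 5)/(j - 1)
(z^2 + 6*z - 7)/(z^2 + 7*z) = (z - 1)/z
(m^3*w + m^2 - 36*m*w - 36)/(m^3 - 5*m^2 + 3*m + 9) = (m^3*w + m^2 - 36*m*w - 36)/(m^3 - 5*m^2 + 3*m + 9)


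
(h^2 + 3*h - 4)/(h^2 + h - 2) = (h + 4)/(h + 2)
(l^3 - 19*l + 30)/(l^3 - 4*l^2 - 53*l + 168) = (l^2 + 3*l - 10)/(l^2 - l - 56)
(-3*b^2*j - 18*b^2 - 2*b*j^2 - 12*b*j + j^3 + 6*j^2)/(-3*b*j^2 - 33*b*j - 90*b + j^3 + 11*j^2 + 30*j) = (b + j)/(j + 5)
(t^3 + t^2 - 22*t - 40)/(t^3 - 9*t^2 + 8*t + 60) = (t + 4)/(t - 6)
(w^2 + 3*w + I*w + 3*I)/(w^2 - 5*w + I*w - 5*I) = (w + 3)/(w - 5)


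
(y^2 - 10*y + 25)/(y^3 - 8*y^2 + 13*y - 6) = (y^2 - 10*y + 25)/(y^3 - 8*y^2 + 13*y - 6)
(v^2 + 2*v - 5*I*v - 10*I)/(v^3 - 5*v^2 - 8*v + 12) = (v - 5*I)/(v^2 - 7*v + 6)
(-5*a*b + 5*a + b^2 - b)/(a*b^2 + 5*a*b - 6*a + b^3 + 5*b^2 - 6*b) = (-5*a + b)/(a*b + 6*a + b^2 + 6*b)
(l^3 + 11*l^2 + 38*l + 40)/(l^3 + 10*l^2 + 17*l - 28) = (l^2 + 7*l + 10)/(l^2 + 6*l - 7)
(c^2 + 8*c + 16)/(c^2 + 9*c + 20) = (c + 4)/(c + 5)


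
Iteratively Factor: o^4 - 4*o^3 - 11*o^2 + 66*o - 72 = (o - 2)*(o^3 - 2*o^2 - 15*o + 36) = (o - 3)*(o - 2)*(o^2 + o - 12) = (o - 3)*(o - 2)*(o + 4)*(o - 3)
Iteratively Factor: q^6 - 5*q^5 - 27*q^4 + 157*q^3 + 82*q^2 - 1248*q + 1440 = (q - 2)*(q^5 - 3*q^4 - 33*q^3 + 91*q^2 + 264*q - 720) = (q - 5)*(q - 2)*(q^4 + 2*q^3 - 23*q^2 - 24*q + 144) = (q - 5)*(q - 2)*(q + 4)*(q^3 - 2*q^2 - 15*q + 36) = (q - 5)*(q - 3)*(q - 2)*(q + 4)*(q^2 + q - 12) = (q - 5)*(q - 3)^2*(q - 2)*(q + 4)*(q + 4)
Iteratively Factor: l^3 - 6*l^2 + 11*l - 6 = (l - 3)*(l^2 - 3*l + 2) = (l - 3)*(l - 2)*(l - 1)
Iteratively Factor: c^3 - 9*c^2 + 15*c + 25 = (c - 5)*(c^2 - 4*c - 5) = (c - 5)*(c + 1)*(c - 5)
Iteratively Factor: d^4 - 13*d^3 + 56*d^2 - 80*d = (d)*(d^3 - 13*d^2 + 56*d - 80) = d*(d - 4)*(d^2 - 9*d + 20) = d*(d - 4)^2*(d - 5)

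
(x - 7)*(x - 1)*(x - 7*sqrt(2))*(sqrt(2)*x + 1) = sqrt(2)*x^4 - 13*x^3 - 8*sqrt(2)*x^3 + 104*x^2 - 91*x + 56*sqrt(2)*x - 49*sqrt(2)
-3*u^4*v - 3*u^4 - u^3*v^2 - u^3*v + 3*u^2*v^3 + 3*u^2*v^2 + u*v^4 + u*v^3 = (-u + v)*(u + v)*(3*u + v)*(u*v + u)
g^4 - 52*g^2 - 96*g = g*(g - 8)*(g + 2)*(g + 6)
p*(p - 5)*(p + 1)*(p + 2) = p^4 - 2*p^3 - 13*p^2 - 10*p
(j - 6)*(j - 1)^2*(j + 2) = j^4 - 6*j^3 - 3*j^2 + 20*j - 12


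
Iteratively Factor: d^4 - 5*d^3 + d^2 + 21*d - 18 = (d - 3)*(d^3 - 2*d^2 - 5*d + 6) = (d - 3)^2*(d^2 + d - 2) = (d - 3)^2*(d + 2)*(d - 1)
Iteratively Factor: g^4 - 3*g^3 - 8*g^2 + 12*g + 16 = (g - 4)*(g^3 + g^2 - 4*g - 4) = (g - 4)*(g + 1)*(g^2 - 4) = (g - 4)*(g - 2)*(g + 1)*(g + 2)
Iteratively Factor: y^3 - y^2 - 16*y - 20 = (y + 2)*(y^2 - 3*y - 10) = (y - 5)*(y + 2)*(y + 2)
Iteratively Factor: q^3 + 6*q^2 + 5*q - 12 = (q + 4)*(q^2 + 2*q - 3) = (q - 1)*(q + 4)*(q + 3)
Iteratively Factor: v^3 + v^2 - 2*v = (v)*(v^2 + v - 2) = v*(v + 2)*(v - 1)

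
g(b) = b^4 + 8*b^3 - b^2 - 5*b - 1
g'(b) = 4*b^3 + 24*b^2 - 2*b - 5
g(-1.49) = -17.30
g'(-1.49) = 38.03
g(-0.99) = -3.83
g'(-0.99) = 16.62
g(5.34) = 1975.11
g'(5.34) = 1277.79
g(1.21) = 7.80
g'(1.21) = 34.80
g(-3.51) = -189.93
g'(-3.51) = 124.73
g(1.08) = 3.87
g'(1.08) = 25.87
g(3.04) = 284.72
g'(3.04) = 323.10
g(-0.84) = -1.75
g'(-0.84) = 11.24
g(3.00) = 272.00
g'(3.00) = 313.00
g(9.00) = 12266.00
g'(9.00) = 4837.00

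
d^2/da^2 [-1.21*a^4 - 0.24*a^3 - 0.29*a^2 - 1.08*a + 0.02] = -14.52*a^2 - 1.44*a - 0.58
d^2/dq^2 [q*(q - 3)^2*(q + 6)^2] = 20*q^3 + 72*q^2 - 162*q - 216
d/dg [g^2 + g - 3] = 2*g + 1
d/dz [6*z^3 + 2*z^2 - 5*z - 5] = 18*z^2 + 4*z - 5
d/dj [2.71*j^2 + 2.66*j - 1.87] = 5.42*j + 2.66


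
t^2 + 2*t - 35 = (t - 5)*(t + 7)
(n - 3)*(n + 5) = n^2 + 2*n - 15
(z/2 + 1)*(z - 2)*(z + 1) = z^3/2 + z^2/2 - 2*z - 2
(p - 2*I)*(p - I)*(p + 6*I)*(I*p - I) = I*p^4 - 3*p^3 - I*p^3 + 3*p^2 + 16*I*p^2 + 12*p - 16*I*p - 12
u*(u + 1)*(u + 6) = u^3 + 7*u^2 + 6*u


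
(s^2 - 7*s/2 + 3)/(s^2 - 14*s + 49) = (s^2 - 7*s/2 + 3)/(s^2 - 14*s + 49)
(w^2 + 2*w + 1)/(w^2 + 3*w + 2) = (w + 1)/(w + 2)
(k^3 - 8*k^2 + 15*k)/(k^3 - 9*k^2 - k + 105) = k*(k - 3)/(k^2 - 4*k - 21)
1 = 1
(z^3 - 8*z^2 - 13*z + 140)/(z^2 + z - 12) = (z^2 - 12*z + 35)/(z - 3)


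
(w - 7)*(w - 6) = w^2 - 13*w + 42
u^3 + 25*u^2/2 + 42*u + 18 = (u + 1/2)*(u + 6)^2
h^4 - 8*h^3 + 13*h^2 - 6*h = h*(h - 6)*(h - 1)^2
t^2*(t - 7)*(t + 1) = t^4 - 6*t^3 - 7*t^2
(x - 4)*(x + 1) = x^2 - 3*x - 4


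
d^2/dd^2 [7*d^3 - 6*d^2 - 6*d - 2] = 42*d - 12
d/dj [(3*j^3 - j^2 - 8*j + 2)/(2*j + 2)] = (3*j^3 + 4*j^2 - j - 5)/(j^2 + 2*j + 1)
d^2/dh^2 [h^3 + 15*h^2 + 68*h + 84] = 6*h + 30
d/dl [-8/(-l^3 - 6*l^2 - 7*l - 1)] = 8*(-3*l^2 - 12*l - 7)/(l^3 + 6*l^2 + 7*l + 1)^2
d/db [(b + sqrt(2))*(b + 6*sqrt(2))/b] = 1 - 12/b^2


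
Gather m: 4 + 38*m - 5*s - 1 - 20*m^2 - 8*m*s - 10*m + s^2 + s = -20*m^2 + m*(28 - 8*s) + s^2 - 4*s + 3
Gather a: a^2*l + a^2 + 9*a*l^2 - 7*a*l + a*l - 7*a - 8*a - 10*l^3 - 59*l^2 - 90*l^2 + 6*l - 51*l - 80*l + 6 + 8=a^2*(l + 1) + a*(9*l^2 - 6*l - 15) - 10*l^3 - 149*l^2 - 125*l + 14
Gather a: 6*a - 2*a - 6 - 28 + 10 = 4*a - 24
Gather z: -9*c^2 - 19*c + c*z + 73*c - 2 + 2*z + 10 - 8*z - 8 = -9*c^2 + 54*c + z*(c - 6)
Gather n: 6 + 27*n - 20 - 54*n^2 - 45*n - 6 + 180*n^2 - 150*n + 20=126*n^2 - 168*n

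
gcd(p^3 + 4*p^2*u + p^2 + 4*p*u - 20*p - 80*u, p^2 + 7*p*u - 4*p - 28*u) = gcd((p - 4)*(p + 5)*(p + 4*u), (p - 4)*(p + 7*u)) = p - 4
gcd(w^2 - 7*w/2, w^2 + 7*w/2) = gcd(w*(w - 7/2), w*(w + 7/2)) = w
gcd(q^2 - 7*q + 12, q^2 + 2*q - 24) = q - 4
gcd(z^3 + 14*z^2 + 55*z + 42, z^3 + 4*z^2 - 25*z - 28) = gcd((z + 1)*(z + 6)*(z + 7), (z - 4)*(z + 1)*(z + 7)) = z^2 + 8*z + 7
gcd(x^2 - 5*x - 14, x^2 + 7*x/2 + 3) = x + 2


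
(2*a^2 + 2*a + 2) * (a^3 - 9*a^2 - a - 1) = 2*a^5 - 16*a^4 - 18*a^3 - 22*a^2 - 4*a - 2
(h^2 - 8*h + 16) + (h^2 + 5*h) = 2*h^2 - 3*h + 16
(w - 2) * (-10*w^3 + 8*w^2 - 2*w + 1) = -10*w^4 + 28*w^3 - 18*w^2 + 5*w - 2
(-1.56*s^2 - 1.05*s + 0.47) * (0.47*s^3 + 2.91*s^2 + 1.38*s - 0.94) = -0.7332*s^5 - 5.0331*s^4 - 4.9874*s^3 + 1.3851*s^2 + 1.6356*s - 0.4418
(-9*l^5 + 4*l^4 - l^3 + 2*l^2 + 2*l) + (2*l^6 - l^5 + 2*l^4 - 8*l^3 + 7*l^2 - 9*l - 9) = 2*l^6 - 10*l^5 + 6*l^4 - 9*l^3 + 9*l^2 - 7*l - 9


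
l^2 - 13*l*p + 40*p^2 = (l - 8*p)*(l - 5*p)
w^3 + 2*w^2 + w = w*(w + 1)^2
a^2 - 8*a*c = a*(a - 8*c)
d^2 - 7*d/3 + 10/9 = (d - 5/3)*(d - 2/3)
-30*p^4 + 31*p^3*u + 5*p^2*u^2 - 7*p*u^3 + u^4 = (-5*p + u)*(-3*p + u)*(-p + u)*(2*p + u)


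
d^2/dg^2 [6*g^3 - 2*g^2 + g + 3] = 36*g - 4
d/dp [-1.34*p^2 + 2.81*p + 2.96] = 2.81 - 2.68*p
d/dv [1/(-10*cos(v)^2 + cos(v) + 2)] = (1 - 20*cos(v))*sin(v)/(-10*cos(v)^2 + cos(v) + 2)^2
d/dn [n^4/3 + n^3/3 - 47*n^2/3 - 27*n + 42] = 4*n^3/3 + n^2 - 94*n/3 - 27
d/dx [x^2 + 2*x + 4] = 2*x + 2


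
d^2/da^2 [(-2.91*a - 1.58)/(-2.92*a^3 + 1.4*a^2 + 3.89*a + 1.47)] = (148.870944*a^5 + 90.284064*a^4 - 25.829224*a^3 + 60.789984*a^2 + 56.387352*a + 8.03365000000001)/(24.897088*a^9 - 35.81088*a^8 - 82.333488*a^7 + 55.068496*a^6 + 145.740156*a^5 + 27.986196*a^4 - 87.968105*a^3 - 75.808341*a^2 - 25.217703*a - 3.176523)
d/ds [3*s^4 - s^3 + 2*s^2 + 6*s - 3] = 12*s^3 - 3*s^2 + 4*s + 6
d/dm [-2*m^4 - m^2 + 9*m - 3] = -8*m^3 - 2*m + 9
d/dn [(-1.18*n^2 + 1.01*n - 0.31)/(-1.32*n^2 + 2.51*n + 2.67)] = (-1.6286*n^2 - 7.1196*n + 3.4748)/(1.7424*n^4 - 6.6264*n^3 - 0.748700000000001*n^2 + 13.4034*n + 7.1289)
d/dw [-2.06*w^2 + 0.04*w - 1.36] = 0.04 - 4.12*w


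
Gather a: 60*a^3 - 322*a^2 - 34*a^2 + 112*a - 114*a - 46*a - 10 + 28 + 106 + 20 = 60*a^3 - 356*a^2 - 48*a + 144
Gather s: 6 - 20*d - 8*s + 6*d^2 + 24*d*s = 6*d^2 - 20*d + s*(24*d - 8) + 6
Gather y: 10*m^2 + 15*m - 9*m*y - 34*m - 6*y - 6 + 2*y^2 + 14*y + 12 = 10*m^2 - 19*m + 2*y^2 + y*(8 - 9*m) + 6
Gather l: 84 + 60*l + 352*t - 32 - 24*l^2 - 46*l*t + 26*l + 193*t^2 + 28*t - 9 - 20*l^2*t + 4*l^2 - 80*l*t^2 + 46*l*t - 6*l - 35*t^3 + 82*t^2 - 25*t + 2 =l^2*(-20*t - 20) + l*(80 - 80*t^2) - 35*t^3 + 275*t^2 + 355*t + 45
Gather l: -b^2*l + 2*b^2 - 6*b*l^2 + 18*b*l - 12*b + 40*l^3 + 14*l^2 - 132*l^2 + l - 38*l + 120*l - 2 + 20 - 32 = 2*b^2 - 12*b + 40*l^3 + l^2*(-6*b - 118) + l*(-b^2 + 18*b + 83) - 14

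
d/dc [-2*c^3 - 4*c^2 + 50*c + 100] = -6*c^2 - 8*c + 50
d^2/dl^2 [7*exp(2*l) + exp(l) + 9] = (28*exp(l) + 1)*exp(l)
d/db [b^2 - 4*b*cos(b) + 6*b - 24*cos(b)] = 4*b*sin(b) + 2*b + 24*sin(b) - 4*cos(b) + 6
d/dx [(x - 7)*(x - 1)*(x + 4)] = 3*x^2 - 8*x - 25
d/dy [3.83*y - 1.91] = 3.83000000000000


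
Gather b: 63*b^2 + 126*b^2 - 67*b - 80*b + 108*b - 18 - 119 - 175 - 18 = 189*b^2 - 39*b - 330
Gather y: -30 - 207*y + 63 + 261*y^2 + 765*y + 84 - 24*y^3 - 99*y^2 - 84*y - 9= -24*y^3 + 162*y^2 + 474*y + 108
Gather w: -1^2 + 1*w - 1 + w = 2*w - 2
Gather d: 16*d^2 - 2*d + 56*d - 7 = 16*d^2 + 54*d - 7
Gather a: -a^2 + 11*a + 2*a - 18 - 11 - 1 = -a^2 + 13*a - 30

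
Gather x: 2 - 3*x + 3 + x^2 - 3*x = x^2 - 6*x + 5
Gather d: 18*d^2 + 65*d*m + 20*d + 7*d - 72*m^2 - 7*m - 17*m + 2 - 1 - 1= 18*d^2 + d*(65*m + 27) - 72*m^2 - 24*m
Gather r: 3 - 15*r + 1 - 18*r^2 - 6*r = -18*r^2 - 21*r + 4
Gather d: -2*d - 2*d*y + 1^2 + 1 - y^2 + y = d*(-2*y - 2) - y^2 + y + 2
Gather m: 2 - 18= -16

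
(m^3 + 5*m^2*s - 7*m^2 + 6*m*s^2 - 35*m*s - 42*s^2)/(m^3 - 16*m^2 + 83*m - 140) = (m^2 + 5*m*s + 6*s^2)/(m^2 - 9*m + 20)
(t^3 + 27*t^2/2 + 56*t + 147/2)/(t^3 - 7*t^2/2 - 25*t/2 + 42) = (t^2 + 10*t + 21)/(t^2 - 7*t + 12)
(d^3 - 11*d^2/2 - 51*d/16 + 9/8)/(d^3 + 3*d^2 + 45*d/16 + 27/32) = 2*(4*d^2 - 25*d + 6)/(8*d^2 + 18*d + 9)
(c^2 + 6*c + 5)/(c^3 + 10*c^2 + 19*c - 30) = (c + 1)/(c^2 + 5*c - 6)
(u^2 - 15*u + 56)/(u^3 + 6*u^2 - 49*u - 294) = (u - 8)/(u^2 + 13*u + 42)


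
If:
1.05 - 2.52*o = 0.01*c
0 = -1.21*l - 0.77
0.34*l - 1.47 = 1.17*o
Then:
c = 468.22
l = -0.64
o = -1.44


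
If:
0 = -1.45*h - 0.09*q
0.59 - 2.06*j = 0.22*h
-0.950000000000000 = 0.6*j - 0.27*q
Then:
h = -0.26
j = 0.31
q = 4.22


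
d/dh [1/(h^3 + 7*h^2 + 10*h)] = (-3*h^2 - 14*h - 10)/(h^2*(h^2 + 7*h + 10)^2)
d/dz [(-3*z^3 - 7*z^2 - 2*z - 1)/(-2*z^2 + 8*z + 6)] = (3*z^4 - 24*z^3 - 57*z^2 - 44*z - 2)/(2*(z^4 - 8*z^3 + 10*z^2 + 24*z + 9))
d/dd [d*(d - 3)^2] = 3*(d - 3)*(d - 1)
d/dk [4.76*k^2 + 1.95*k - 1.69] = 9.52*k + 1.95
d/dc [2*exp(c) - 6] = 2*exp(c)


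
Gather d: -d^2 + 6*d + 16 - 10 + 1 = -d^2 + 6*d + 7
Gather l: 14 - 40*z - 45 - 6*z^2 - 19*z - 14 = -6*z^2 - 59*z - 45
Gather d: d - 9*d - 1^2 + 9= 8 - 8*d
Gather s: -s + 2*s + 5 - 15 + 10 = s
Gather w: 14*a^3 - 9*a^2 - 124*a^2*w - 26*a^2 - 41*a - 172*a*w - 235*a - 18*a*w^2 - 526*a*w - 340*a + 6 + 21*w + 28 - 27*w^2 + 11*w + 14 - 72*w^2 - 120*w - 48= 14*a^3 - 35*a^2 - 616*a + w^2*(-18*a - 99) + w*(-124*a^2 - 698*a - 88)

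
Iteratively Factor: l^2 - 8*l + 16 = (l - 4)*(l - 4)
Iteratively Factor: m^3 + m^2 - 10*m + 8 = (m - 2)*(m^2 + 3*m - 4) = (m - 2)*(m - 1)*(m + 4)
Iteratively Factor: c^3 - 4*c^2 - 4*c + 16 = (c + 2)*(c^2 - 6*c + 8) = (c - 2)*(c + 2)*(c - 4)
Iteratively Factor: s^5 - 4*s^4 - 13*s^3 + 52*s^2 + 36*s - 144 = (s + 2)*(s^4 - 6*s^3 - s^2 + 54*s - 72) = (s - 2)*(s + 2)*(s^3 - 4*s^2 - 9*s + 36) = (s - 2)*(s + 2)*(s + 3)*(s^2 - 7*s + 12) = (s - 3)*(s - 2)*(s + 2)*(s + 3)*(s - 4)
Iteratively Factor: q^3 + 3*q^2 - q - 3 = (q + 1)*(q^2 + 2*q - 3) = (q - 1)*(q + 1)*(q + 3)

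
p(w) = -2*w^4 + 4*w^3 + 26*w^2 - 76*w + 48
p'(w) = -8*w^3 + 12*w^2 + 52*w - 76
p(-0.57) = 98.82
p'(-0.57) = -100.26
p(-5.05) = -721.04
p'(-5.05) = 997.73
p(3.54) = -31.85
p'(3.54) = -96.44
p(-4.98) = -652.85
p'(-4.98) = 950.69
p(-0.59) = 100.83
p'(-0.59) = -100.86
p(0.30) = 27.63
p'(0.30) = -59.54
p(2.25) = 2.93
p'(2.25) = 10.62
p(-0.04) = 51.08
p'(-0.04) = -78.06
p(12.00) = -31680.00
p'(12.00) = -11548.00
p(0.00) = 48.00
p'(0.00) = -76.00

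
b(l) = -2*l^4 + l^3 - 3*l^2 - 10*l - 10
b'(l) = -8*l^3 + 3*l^2 - 6*l - 10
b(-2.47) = -93.11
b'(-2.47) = 143.68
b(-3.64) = -412.68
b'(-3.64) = 437.42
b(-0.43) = -6.40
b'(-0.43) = -6.23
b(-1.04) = -6.31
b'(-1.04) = 8.48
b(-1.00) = -6.00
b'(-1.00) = 7.00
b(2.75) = -153.77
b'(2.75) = -170.19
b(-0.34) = -7.01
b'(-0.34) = -7.30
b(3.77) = -440.77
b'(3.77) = -418.64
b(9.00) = -12736.00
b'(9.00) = -5653.00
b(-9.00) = -14014.00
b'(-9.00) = 6119.00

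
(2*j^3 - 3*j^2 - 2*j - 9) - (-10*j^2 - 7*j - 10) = 2*j^3 + 7*j^2 + 5*j + 1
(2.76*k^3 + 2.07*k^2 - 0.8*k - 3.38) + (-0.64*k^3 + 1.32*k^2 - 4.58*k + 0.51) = 2.12*k^3 + 3.39*k^2 - 5.38*k - 2.87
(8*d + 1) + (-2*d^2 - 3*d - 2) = -2*d^2 + 5*d - 1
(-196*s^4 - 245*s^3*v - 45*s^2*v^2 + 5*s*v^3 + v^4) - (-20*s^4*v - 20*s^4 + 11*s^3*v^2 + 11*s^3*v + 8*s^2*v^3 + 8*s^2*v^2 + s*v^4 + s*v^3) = 20*s^4*v - 176*s^4 - 11*s^3*v^2 - 256*s^3*v - 8*s^2*v^3 - 53*s^2*v^2 - s*v^4 + 4*s*v^3 + v^4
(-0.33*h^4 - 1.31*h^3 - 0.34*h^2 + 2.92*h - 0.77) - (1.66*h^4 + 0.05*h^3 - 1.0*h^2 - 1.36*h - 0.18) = -1.99*h^4 - 1.36*h^3 + 0.66*h^2 + 4.28*h - 0.59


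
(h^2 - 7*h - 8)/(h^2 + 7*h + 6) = (h - 8)/(h + 6)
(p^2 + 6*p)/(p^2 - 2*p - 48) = p/(p - 8)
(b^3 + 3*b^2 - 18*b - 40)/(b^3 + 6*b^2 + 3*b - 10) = (b - 4)/(b - 1)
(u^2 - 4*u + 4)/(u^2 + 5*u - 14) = (u - 2)/(u + 7)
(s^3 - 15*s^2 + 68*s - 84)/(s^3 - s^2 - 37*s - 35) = (s^2 - 8*s + 12)/(s^2 + 6*s + 5)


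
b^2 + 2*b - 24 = (b - 4)*(b + 6)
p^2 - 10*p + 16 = (p - 8)*(p - 2)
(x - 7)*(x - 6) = x^2 - 13*x + 42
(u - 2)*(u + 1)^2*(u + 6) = u^4 + 6*u^3 - 3*u^2 - 20*u - 12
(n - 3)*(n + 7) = n^2 + 4*n - 21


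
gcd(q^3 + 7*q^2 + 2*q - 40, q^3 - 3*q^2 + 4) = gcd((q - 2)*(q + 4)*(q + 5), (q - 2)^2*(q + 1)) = q - 2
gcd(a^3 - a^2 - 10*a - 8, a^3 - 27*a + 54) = 1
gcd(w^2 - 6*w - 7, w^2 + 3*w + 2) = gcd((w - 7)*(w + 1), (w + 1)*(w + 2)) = w + 1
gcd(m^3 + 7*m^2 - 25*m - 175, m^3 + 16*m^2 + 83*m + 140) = m^2 + 12*m + 35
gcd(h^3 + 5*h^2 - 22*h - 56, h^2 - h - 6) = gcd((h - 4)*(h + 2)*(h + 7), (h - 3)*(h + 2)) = h + 2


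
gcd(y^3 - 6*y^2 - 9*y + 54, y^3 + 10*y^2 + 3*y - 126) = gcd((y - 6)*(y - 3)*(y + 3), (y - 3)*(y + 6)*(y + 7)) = y - 3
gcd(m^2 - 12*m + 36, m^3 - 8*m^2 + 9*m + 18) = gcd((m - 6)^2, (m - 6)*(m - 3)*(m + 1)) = m - 6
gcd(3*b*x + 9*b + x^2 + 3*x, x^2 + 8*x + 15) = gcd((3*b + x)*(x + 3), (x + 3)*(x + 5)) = x + 3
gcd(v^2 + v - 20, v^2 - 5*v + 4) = v - 4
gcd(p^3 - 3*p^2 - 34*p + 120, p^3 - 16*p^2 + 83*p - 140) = p^2 - 9*p + 20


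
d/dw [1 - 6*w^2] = -12*w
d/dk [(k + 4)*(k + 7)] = 2*k + 11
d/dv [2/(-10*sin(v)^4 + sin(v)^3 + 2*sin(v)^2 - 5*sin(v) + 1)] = 2*(40*sin(v)^3 - 3*sin(v)^2 - 4*sin(v) + 5)*cos(v)/(-10*sin(v)^4 + sin(v)^3 + 2*sin(v)^2 - 5*sin(v) + 1)^2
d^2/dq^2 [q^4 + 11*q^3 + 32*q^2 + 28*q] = 12*q^2 + 66*q + 64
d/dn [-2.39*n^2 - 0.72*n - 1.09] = -4.78*n - 0.72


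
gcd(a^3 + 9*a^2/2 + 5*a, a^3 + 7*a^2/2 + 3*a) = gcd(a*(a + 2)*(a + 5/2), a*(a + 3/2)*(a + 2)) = a^2 + 2*a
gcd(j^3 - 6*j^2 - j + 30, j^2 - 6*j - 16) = j + 2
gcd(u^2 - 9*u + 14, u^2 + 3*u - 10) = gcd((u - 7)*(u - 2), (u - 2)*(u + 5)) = u - 2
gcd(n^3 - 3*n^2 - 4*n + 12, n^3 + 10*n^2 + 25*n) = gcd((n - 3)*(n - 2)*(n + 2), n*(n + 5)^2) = 1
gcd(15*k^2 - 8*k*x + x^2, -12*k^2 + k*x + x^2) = -3*k + x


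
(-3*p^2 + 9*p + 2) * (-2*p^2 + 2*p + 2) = 6*p^4 - 24*p^3 + 8*p^2 + 22*p + 4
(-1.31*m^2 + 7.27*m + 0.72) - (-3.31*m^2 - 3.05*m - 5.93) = 2.0*m^2 + 10.32*m + 6.65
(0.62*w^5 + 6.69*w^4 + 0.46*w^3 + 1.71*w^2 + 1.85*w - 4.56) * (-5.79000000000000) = -3.5898*w^5 - 38.7351*w^4 - 2.6634*w^3 - 9.9009*w^2 - 10.7115*w + 26.4024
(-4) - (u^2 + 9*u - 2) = -u^2 - 9*u - 2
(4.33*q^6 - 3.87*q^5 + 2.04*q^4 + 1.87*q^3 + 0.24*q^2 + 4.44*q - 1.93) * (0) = 0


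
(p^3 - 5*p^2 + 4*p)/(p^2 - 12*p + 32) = p*(p - 1)/(p - 8)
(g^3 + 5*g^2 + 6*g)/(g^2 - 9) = g*(g + 2)/(g - 3)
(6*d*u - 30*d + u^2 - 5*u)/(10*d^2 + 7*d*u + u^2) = (6*d*u - 30*d + u^2 - 5*u)/(10*d^2 + 7*d*u + u^2)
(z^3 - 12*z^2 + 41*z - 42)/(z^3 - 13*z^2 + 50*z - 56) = (z - 3)/(z - 4)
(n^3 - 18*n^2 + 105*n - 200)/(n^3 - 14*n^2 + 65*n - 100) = (n - 8)/(n - 4)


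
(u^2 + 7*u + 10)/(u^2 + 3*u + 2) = (u + 5)/(u + 1)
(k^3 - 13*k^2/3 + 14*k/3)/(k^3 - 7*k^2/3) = (k - 2)/k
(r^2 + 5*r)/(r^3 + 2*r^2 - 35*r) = (r + 5)/(r^2 + 2*r - 35)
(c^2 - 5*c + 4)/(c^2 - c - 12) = (c - 1)/(c + 3)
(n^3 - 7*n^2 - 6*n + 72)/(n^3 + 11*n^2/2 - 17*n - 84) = 2*(n^2 - 3*n - 18)/(2*n^2 + 19*n + 42)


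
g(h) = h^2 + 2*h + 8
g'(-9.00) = -16.00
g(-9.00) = 71.00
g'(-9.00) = -16.00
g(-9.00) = 71.00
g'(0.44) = 2.88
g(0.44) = 9.07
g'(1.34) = 4.68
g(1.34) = 12.48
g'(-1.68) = -1.36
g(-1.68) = 7.46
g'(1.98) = 5.96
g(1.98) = 15.88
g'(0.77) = 3.54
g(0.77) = 10.13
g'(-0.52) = 0.96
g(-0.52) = 7.23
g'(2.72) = 7.44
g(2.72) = 20.84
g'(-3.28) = -4.56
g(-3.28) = 12.20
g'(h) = 2*h + 2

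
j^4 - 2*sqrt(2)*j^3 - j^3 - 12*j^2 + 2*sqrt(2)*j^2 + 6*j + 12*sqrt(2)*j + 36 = (j - 3)*(j + 2)*(j - 3*sqrt(2))*(j + sqrt(2))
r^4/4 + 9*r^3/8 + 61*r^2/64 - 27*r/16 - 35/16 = (r/2 + 1)^2*(r - 5/4)*(r + 7/4)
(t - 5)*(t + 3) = t^2 - 2*t - 15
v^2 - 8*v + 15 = (v - 5)*(v - 3)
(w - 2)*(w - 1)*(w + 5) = w^3 + 2*w^2 - 13*w + 10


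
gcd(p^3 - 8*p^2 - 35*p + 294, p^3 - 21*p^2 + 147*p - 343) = p^2 - 14*p + 49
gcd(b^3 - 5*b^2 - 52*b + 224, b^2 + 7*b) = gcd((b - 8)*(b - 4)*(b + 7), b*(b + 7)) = b + 7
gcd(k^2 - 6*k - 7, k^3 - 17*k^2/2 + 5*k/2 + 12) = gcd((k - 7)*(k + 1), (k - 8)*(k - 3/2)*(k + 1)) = k + 1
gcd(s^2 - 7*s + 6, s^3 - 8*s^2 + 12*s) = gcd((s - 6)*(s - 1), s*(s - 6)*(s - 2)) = s - 6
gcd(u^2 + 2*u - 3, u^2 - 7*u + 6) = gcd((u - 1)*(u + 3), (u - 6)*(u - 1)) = u - 1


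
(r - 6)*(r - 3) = r^2 - 9*r + 18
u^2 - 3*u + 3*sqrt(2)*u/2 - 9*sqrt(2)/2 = (u - 3)*(u + 3*sqrt(2)/2)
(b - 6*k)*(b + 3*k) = b^2 - 3*b*k - 18*k^2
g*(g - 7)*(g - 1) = g^3 - 8*g^2 + 7*g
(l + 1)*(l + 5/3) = l^2 + 8*l/3 + 5/3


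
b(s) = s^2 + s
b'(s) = 2*s + 1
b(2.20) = 7.04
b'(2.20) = 5.40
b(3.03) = 12.21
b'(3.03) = 7.06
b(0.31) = 0.41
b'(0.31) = 1.62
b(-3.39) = 8.10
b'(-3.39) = -5.78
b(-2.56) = 3.99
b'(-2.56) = -4.12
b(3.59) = 16.48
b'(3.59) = 8.18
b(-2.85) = 5.27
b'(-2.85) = -4.70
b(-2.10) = 2.31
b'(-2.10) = -3.20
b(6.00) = 42.00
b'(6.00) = 13.00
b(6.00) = 42.00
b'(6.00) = 13.00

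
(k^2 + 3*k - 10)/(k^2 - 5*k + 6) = (k + 5)/(k - 3)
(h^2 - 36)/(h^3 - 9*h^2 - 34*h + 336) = (h - 6)/(h^2 - 15*h + 56)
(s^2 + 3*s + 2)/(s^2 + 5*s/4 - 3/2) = 4*(s + 1)/(4*s - 3)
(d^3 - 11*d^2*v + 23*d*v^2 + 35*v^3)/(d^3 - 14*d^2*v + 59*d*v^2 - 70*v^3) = (-d - v)/(-d + 2*v)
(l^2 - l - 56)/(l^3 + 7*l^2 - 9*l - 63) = (l - 8)/(l^2 - 9)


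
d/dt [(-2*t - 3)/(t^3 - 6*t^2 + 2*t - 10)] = (4*t^3 - 3*t^2 - 36*t + 26)/(t^6 - 12*t^5 + 40*t^4 - 44*t^3 + 124*t^2 - 40*t + 100)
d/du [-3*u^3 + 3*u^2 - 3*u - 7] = -9*u^2 + 6*u - 3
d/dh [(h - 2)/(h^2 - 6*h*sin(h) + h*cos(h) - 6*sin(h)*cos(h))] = (h^2 - 6*h*sin(h) + h*cos(h) + (h - 2)*(h*sin(h) + 6*h*cos(h) - 2*h + 6*sin(h) - cos(h) + 6*cos(2*h)) - 3*sin(2*h))/((h - 6*sin(h))^2*(h + cos(h))^2)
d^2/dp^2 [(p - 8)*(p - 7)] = 2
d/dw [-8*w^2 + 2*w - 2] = 2 - 16*w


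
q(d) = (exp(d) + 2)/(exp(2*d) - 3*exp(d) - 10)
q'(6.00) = 0.00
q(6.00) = 0.00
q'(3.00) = -0.09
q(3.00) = 0.07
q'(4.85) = -0.01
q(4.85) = 0.01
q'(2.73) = -0.14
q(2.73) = 0.10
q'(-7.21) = -0.00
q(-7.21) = -0.20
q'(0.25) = -0.09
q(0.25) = -0.27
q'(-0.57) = -0.03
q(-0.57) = -0.23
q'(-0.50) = -0.03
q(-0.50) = -0.23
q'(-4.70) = -0.00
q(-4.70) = -0.20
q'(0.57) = -0.17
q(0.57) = -0.31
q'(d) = (exp(d) + 2)*(-2*exp(2*d) + 3*exp(d))/(exp(2*d) - 3*exp(d) - 10)^2 + exp(d)/(exp(2*d) - 3*exp(d) - 10) = -exp(d)/(exp(2*d) - 10*exp(d) + 25)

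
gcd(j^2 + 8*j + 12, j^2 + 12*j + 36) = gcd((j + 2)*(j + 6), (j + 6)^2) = j + 6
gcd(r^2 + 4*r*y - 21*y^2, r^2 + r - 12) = 1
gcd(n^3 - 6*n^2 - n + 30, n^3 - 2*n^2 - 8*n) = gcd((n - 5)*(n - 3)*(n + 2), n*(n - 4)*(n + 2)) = n + 2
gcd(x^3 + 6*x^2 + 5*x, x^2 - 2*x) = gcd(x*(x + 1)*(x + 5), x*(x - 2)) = x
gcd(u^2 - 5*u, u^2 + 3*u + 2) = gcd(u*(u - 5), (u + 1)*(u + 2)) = 1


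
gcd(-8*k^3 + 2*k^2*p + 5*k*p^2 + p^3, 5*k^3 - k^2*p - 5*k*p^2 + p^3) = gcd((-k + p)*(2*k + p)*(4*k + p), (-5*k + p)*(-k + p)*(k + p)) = -k + p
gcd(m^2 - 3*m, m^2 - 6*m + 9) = m - 3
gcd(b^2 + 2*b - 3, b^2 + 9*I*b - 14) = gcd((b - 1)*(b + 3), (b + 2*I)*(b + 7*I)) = 1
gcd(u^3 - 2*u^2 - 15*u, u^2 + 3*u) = u^2 + 3*u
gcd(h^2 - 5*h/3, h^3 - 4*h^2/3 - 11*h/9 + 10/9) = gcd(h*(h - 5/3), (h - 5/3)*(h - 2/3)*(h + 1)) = h - 5/3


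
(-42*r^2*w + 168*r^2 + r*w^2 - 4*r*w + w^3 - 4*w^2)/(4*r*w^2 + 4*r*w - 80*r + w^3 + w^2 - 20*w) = (-42*r^2 + r*w + w^2)/(4*r*w + 20*r + w^2 + 5*w)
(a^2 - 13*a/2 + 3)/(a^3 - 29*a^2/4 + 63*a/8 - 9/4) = 4/(4*a - 3)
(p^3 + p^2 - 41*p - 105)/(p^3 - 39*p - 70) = (p + 3)/(p + 2)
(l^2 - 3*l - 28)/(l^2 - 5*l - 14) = (l + 4)/(l + 2)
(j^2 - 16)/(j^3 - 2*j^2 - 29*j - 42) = (16 - j^2)/(-j^3 + 2*j^2 + 29*j + 42)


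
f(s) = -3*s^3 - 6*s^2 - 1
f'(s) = -9*s^2 - 12*s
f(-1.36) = -4.55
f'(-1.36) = -0.33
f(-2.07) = -0.10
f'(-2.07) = -13.72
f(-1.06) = -4.17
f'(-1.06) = 2.61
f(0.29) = -1.58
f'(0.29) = -4.24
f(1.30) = -17.73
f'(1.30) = -30.81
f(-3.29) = 40.89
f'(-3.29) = -57.94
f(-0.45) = -1.94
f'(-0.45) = 3.58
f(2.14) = -57.88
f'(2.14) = -66.90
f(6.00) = -865.00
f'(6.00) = -396.00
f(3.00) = -136.00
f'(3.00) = -117.00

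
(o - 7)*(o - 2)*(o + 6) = o^3 - 3*o^2 - 40*o + 84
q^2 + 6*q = q*(q + 6)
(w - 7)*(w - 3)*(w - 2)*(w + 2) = w^4 - 10*w^3 + 17*w^2 + 40*w - 84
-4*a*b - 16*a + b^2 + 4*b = (-4*a + b)*(b + 4)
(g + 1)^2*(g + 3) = g^3 + 5*g^2 + 7*g + 3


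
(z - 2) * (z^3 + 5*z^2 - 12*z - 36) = z^4 + 3*z^3 - 22*z^2 - 12*z + 72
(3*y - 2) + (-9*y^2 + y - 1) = -9*y^2 + 4*y - 3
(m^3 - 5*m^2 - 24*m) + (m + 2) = m^3 - 5*m^2 - 23*m + 2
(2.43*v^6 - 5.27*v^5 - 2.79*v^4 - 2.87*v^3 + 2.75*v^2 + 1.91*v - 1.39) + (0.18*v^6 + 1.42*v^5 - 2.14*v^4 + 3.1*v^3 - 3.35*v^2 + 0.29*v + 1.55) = 2.61*v^6 - 3.85*v^5 - 4.93*v^4 + 0.23*v^3 - 0.6*v^2 + 2.2*v + 0.16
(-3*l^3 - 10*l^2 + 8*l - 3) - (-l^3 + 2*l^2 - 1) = -2*l^3 - 12*l^2 + 8*l - 2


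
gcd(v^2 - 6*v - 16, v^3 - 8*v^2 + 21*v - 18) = 1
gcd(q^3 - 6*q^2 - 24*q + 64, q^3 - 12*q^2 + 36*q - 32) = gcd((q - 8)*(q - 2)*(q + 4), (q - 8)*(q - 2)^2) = q^2 - 10*q + 16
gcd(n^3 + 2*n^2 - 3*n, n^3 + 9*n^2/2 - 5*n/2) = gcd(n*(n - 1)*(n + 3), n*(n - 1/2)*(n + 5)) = n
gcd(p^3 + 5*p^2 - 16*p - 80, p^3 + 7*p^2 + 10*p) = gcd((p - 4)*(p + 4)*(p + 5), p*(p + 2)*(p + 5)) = p + 5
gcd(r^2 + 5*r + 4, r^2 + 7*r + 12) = r + 4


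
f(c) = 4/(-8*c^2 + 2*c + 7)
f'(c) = 4*(16*c - 2)/(-8*c^2 + 2*c + 7)^2 = 8*(8*c - 1)/(-8*c^2 + 2*c + 7)^2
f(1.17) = -2.48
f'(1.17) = 25.76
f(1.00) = 4.00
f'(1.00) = 56.00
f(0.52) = 0.68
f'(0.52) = 0.73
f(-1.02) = -1.19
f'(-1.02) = -6.48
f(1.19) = -2.05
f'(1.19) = 17.95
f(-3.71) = -0.04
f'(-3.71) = -0.02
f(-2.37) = -0.09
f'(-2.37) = -0.09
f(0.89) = 1.64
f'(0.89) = 8.20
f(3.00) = -0.07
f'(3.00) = 0.05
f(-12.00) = 0.00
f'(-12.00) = 0.00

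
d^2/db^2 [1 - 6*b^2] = -12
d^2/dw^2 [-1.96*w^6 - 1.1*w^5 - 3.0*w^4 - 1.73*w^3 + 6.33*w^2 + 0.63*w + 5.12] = -58.8*w^4 - 22.0*w^3 - 36.0*w^2 - 10.38*w + 12.66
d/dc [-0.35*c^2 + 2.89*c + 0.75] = 2.89 - 0.7*c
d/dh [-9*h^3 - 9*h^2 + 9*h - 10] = -27*h^2 - 18*h + 9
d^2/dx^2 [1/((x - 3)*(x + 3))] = 6*(x^2 + 3)/(x^6 - 27*x^4 + 243*x^2 - 729)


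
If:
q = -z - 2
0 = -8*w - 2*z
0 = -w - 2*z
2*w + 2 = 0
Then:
No Solution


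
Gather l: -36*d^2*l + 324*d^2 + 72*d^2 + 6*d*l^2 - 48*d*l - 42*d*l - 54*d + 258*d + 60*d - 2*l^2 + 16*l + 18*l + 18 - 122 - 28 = 396*d^2 + 264*d + l^2*(6*d - 2) + l*(-36*d^2 - 90*d + 34) - 132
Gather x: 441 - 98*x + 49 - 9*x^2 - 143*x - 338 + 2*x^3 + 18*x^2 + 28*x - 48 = 2*x^3 + 9*x^2 - 213*x + 104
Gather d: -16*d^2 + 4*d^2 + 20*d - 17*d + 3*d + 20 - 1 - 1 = -12*d^2 + 6*d + 18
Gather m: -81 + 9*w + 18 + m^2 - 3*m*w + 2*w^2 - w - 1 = m^2 - 3*m*w + 2*w^2 + 8*w - 64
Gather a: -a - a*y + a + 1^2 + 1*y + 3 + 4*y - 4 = -a*y + 5*y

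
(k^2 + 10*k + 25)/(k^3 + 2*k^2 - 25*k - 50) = (k + 5)/(k^2 - 3*k - 10)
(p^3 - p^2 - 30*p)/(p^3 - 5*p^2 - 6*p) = (p + 5)/(p + 1)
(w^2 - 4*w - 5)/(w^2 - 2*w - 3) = (w - 5)/(w - 3)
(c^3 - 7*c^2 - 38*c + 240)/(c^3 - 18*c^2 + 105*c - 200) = (c + 6)/(c - 5)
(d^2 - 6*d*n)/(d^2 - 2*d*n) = (d - 6*n)/(d - 2*n)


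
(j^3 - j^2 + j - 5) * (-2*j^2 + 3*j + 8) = -2*j^5 + 5*j^4 + 3*j^3 + 5*j^2 - 7*j - 40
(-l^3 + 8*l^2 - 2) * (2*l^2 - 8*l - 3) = -2*l^5 + 24*l^4 - 61*l^3 - 28*l^2 + 16*l + 6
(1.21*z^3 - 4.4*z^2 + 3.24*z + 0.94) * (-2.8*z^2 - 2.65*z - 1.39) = -3.388*z^5 + 9.1135*z^4 + 0.906100000000002*z^3 - 5.102*z^2 - 6.9946*z - 1.3066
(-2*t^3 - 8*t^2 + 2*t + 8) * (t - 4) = -2*t^4 + 34*t^2 - 32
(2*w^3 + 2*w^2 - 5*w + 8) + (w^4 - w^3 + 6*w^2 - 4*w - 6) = w^4 + w^3 + 8*w^2 - 9*w + 2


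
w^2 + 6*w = w*(w + 6)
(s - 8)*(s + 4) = s^2 - 4*s - 32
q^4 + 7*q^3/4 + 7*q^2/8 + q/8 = q*(q + 1/4)*(q + 1/2)*(q + 1)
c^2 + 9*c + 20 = (c + 4)*(c + 5)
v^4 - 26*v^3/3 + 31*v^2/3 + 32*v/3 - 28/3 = (v - 7)*(v - 2)*(v - 2/3)*(v + 1)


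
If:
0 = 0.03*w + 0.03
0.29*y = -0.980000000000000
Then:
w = -1.00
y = -3.38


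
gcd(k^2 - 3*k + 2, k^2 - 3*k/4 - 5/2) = k - 2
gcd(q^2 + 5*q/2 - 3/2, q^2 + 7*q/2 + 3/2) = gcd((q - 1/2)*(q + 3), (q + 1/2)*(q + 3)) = q + 3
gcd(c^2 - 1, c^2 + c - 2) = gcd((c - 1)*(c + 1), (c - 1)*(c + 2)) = c - 1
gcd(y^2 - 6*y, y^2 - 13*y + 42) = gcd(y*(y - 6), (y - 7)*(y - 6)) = y - 6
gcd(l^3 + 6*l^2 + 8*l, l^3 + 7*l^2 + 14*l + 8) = l^2 + 6*l + 8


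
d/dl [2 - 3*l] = -3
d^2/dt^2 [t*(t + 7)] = 2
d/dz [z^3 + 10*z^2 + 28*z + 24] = 3*z^2 + 20*z + 28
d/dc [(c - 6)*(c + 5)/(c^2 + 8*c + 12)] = 3*(3*c^2 + 28*c + 76)/(c^4 + 16*c^3 + 88*c^2 + 192*c + 144)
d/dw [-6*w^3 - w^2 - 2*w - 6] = -18*w^2 - 2*w - 2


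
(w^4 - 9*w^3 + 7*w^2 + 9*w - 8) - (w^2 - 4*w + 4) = w^4 - 9*w^3 + 6*w^2 + 13*w - 12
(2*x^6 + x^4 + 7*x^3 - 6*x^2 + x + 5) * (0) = 0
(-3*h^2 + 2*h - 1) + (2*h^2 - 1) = -h^2 + 2*h - 2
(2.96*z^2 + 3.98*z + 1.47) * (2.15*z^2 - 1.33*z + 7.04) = 6.364*z^4 + 4.6202*z^3 + 18.7055*z^2 + 26.0641*z + 10.3488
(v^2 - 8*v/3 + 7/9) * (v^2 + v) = v^4 - 5*v^3/3 - 17*v^2/9 + 7*v/9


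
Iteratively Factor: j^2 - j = (j - 1)*(j)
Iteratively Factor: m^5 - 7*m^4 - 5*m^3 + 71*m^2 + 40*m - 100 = (m + 2)*(m^4 - 9*m^3 + 13*m^2 + 45*m - 50) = (m + 2)^2*(m^3 - 11*m^2 + 35*m - 25) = (m - 5)*(m + 2)^2*(m^2 - 6*m + 5) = (m - 5)^2*(m + 2)^2*(m - 1)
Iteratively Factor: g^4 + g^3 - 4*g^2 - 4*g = (g - 2)*(g^3 + 3*g^2 + 2*g) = (g - 2)*(g + 2)*(g^2 + g) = (g - 2)*(g + 1)*(g + 2)*(g)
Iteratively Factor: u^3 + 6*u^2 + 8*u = (u + 2)*(u^2 + 4*u) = u*(u + 2)*(u + 4)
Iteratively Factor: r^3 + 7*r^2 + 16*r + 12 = (r + 3)*(r^2 + 4*r + 4) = (r + 2)*(r + 3)*(r + 2)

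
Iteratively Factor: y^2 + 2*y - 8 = (y + 4)*(y - 2)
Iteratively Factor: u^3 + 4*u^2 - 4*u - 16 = (u + 4)*(u^2 - 4) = (u - 2)*(u + 4)*(u + 2)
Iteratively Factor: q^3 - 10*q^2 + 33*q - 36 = (q - 3)*(q^2 - 7*q + 12) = (q - 3)^2*(q - 4)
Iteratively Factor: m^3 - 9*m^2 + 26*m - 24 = (m - 4)*(m^2 - 5*m + 6) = (m - 4)*(m - 3)*(m - 2)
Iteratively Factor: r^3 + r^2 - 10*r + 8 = (r + 4)*(r^2 - 3*r + 2) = (r - 1)*(r + 4)*(r - 2)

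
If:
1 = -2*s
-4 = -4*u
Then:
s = -1/2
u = 1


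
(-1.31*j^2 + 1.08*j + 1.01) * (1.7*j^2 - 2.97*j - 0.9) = -2.227*j^4 + 5.7267*j^3 - 0.3116*j^2 - 3.9717*j - 0.909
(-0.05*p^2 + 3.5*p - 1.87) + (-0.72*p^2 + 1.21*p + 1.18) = -0.77*p^2 + 4.71*p - 0.69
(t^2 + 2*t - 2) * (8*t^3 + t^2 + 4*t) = 8*t^5 + 17*t^4 - 10*t^3 + 6*t^2 - 8*t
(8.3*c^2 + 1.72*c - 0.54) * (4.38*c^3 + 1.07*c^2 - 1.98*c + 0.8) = 36.354*c^5 + 16.4146*c^4 - 16.9588*c^3 + 2.6566*c^2 + 2.4452*c - 0.432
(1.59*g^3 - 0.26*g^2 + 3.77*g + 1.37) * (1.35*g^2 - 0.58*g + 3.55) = 2.1465*g^5 - 1.2732*g^4 + 10.8848*g^3 - 1.2601*g^2 + 12.5889*g + 4.8635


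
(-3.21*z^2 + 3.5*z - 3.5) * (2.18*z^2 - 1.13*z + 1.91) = -6.9978*z^4 + 11.2573*z^3 - 17.7161*z^2 + 10.64*z - 6.685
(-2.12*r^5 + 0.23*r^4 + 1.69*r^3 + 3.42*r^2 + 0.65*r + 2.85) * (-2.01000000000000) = 4.2612*r^5 - 0.4623*r^4 - 3.3969*r^3 - 6.8742*r^2 - 1.3065*r - 5.7285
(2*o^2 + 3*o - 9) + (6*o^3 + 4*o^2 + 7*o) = 6*o^3 + 6*o^2 + 10*o - 9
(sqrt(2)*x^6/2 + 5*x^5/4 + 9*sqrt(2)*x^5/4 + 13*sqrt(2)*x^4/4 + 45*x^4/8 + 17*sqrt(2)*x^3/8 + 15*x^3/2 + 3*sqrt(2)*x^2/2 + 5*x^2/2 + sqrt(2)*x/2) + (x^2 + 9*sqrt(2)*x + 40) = sqrt(2)*x^6/2 + 5*x^5/4 + 9*sqrt(2)*x^5/4 + 13*sqrt(2)*x^4/4 + 45*x^4/8 + 17*sqrt(2)*x^3/8 + 15*x^3/2 + 3*sqrt(2)*x^2/2 + 7*x^2/2 + 19*sqrt(2)*x/2 + 40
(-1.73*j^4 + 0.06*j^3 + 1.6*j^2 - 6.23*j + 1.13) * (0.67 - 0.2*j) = 0.346*j^5 - 1.1711*j^4 - 0.2798*j^3 + 2.318*j^2 - 4.4001*j + 0.7571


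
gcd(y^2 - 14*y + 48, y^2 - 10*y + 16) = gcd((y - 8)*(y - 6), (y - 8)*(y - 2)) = y - 8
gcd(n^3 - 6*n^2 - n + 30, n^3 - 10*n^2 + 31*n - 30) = n^2 - 8*n + 15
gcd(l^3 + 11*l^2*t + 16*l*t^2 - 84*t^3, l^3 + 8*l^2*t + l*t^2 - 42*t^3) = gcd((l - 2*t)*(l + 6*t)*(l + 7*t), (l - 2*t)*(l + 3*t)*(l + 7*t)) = -l^2 - 5*l*t + 14*t^2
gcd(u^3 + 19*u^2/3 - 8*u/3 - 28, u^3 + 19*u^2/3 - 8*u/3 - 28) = u^3 + 19*u^2/3 - 8*u/3 - 28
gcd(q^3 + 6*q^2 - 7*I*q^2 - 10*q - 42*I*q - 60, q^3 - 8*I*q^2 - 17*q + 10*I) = q^2 - 7*I*q - 10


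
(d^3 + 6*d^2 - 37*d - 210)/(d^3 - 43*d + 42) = (d + 5)/(d - 1)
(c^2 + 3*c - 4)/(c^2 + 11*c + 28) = (c - 1)/(c + 7)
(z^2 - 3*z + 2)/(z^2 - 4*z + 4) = (z - 1)/(z - 2)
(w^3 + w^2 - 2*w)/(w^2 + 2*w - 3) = w*(w + 2)/(w + 3)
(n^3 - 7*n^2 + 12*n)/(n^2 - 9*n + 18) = n*(n - 4)/(n - 6)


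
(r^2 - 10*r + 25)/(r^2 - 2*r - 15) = (r - 5)/(r + 3)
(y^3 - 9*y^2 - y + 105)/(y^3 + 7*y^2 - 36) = (y^2 - 12*y + 35)/(y^2 + 4*y - 12)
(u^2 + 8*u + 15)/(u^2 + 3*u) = (u + 5)/u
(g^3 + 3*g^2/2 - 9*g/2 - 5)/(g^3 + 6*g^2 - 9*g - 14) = (g + 5/2)/(g + 7)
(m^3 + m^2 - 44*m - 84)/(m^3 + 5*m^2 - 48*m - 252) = (m + 2)/(m + 6)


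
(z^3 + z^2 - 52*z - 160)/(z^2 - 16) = (z^2 - 3*z - 40)/(z - 4)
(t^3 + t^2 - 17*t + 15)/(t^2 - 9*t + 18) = (t^2 + 4*t - 5)/(t - 6)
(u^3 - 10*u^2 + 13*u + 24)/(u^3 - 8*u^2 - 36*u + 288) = (u^2 - 2*u - 3)/(u^2 - 36)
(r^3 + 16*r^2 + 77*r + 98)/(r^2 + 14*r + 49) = r + 2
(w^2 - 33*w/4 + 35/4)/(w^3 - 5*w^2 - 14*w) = (w - 5/4)/(w*(w + 2))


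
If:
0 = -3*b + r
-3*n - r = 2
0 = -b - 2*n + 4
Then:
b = -16/3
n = 14/3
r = -16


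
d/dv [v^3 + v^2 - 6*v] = 3*v^2 + 2*v - 6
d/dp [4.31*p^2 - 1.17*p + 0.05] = 8.62*p - 1.17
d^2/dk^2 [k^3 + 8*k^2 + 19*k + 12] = 6*k + 16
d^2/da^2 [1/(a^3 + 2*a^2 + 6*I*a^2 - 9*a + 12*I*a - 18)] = (12*a^2 + a*(32 + 24*I) + 6 + 24*I)/(a^7 + a^6*(6 + 12*I) + a^5*(-42 + 72*I) + a^4*(-316 + 36*I) + a^3*(-567 - 552*I) + a^2*(54 - 1296*I) + a*(972 - 864*I) + 648)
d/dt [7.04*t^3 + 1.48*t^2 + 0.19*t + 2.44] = 21.12*t^2 + 2.96*t + 0.19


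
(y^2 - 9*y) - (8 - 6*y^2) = 7*y^2 - 9*y - 8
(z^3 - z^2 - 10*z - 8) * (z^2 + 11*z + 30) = z^5 + 10*z^4 + 9*z^3 - 148*z^2 - 388*z - 240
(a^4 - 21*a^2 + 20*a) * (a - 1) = a^5 - a^4 - 21*a^3 + 41*a^2 - 20*a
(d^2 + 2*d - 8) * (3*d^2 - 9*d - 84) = 3*d^4 - 3*d^3 - 126*d^2 - 96*d + 672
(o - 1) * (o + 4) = o^2 + 3*o - 4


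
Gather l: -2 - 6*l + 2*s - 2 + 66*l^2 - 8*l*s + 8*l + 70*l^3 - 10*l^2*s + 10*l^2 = 70*l^3 + l^2*(76 - 10*s) + l*(2 - 8*s) + 2*s - 4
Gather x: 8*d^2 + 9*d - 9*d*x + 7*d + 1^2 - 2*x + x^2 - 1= 8*d^2 + 16*d + x^2 + x*(-9*d - 2)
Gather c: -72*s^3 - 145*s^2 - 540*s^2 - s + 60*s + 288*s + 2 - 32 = -72*s^3 - 685*s^2 + 347*s - 30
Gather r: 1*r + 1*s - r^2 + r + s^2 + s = -r^2 + 2*r + s^2 + 2*s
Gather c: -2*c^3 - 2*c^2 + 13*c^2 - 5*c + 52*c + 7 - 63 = -2*c^3 + 11*c^2 + 47*c - 56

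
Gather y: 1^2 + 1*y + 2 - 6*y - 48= -5*y - 45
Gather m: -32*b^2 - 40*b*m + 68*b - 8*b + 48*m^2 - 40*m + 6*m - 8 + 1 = -32*b^2 + 60*b + 48*m^2 + m*(-40*b - 34) - 7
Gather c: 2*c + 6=2*c + 6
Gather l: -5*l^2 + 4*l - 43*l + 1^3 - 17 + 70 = -5*l^2 - 39*l + 54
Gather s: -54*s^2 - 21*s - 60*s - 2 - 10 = -54*s^2 - 81*s - 12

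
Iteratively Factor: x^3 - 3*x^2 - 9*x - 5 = (x + 1)*(x^2 - 4*x - 5) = (x - 5)*(x + 1)*(x + 1)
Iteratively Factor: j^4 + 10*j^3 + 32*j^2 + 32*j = (j + 2)*(j^3 + 8*j^2 + 16*j) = (j + 2)*(j + 4)*(j^2 + 4*j) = (j + 2)*(j + 4)^2*(j)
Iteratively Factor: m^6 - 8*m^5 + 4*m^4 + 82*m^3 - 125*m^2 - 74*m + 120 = (m + 1)*(m^5 - 9*m^4 + 13*m^3 + 69*m^2 - 194*m + 120) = (m + 1)*(m + 3)*(m^4 - 12*m^3 + 49*m^2 - 78*m + 40) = (m - 1)*(m + 1)*(m + 3)*(m^3 - 11*m^2 + 38*m - 40) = (m - 5)*(m - 1)*(m + 1)*(m + 3)*(m^2 - 6*m + 8) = (m - 5)*(m - 2)*(m - 1)*(m + 1)*(m + 3)*(m - 4)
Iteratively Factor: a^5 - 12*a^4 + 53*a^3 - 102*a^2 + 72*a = (a - 2)*(a^4 - 10*a^3 + 33*a^2 - 36*a) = (a - 4)*(a - 2)*(a^3 - 6*a^2 + 9*a) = (a - 4)*(a - 3)*(a - 2)*(a^2 - 3*a) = a*(a - 4)*(a - 3)*(a - 2)*(a - 3)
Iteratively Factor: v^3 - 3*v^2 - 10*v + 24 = (v - 4)*(v^2 + v - 6) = (v - 4)*(v - 2)*(v + 3)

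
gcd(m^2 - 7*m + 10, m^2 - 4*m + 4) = m - 2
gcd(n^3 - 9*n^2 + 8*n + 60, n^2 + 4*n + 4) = n + 2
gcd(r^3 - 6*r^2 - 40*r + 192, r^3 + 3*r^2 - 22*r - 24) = r^2 + 2*r - 24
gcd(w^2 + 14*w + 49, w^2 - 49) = w + 7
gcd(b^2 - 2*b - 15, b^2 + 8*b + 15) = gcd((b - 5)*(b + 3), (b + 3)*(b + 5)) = b + 3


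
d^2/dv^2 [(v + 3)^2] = 2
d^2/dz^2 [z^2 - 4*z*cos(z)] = 4*z*cos(z) + 8*sin(z) + 2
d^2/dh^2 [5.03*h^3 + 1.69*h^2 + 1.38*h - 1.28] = 30.18*h + 3.38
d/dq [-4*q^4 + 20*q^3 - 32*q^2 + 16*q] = -16*q^3 + 60*q^2 - 64*q + 16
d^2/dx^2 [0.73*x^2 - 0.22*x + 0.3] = 1.46000000000000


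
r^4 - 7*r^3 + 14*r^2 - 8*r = r*(r - 4)*(r - 2)*(r - 1)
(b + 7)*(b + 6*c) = b^2 + 6*b*c + 7*b + 42*c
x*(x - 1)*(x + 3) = x^3 + 2*x^2 - 3*x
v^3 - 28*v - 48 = (v - 6)*(v + 2)*(v + 4)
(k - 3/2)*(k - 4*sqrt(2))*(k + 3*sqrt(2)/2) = k^3 - 5*sqrt(2)*k^2/2 - 3*k^2/2 - 12*k + 15*sqrt(2)*k/4 + 18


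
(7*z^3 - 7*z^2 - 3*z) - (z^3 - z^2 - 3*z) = 6*z^3 - 6*z^2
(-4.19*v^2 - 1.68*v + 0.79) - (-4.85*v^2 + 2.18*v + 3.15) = 0.659999999999999*v^2 - 3.86*v - 2.36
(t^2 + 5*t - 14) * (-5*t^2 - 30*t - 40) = -5*t^4 - 55*t^3 - 120*t^2 + 220*t + 560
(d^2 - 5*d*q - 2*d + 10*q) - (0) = d^2 - 5*d*q - 2*d + 10*q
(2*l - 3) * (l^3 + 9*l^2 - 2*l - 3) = 2*l^4 + 15*l^3 - 31*l^2 + 9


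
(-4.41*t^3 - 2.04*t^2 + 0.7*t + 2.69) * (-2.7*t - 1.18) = 11.907*t^4 + 10.7118*t^3 + 0.5172*t^2 - 8.089*t - 3.1742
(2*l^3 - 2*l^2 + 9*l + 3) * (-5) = -10*l^3 + 10*l^2 - 45*l - 15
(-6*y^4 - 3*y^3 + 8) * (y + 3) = -6*y^5 - 21*y^4 - 9*y^3 + 8*y + 24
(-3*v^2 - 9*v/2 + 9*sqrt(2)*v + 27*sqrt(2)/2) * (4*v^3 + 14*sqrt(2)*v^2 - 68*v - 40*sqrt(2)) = -12*v^5 - 18*v^4 - 6*sqrt(2)*v^4 - 9*sqrt(2)*v^3 + 456*v^3 - 492*sqrt(2)*v^2 + 684*v^2 - 738*sqrt(2)*v - 720*v - 1080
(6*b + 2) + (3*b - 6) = 9*b - 4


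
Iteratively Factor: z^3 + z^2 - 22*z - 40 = (z + 2)*(z^2 - z - 20) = (z - 5)*(z + 2)*(z + 4)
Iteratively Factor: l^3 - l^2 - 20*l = (l)*(l^2 - l - 20) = l*(l - 5)*(l + 4)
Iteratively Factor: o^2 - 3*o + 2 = (o - 1)*(o - 2)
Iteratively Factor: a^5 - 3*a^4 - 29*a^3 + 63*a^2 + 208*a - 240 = (a + 4)*(a^4 - 7*a^3 - a^2 + 67*a - 60) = (a - 4)*(a + 4)*(a^3 - 3*a^2 - 13*a + 15) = (a - 5)*(a - 4)*(a + 4)*(a^2 + 2*a - 3) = (a - 5)*(a - 4)*(a - 1)*(a + 4)*(a + 3)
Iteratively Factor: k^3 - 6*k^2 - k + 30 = (k - 3)*(k^2 - 3*k - 10) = (k - 5)*(k - 3)*(k + 2)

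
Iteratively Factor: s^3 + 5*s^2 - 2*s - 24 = (s - 2)*(s^2 + 7*s + 12) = (s - 2)*(s + 4)*(s + 3)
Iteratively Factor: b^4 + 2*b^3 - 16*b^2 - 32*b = (b + 4)*(b^3 - 2*b^2 - 8*b) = b*(b + 4)*(b^2 - 2*b - 8) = b*(b + 2)*(b + 4)*(b - 4)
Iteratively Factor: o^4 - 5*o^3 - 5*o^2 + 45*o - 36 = (o - 3)*(o^3 - 2*o^2 - 11*o + 12) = (o - 4)*(o - 3)*(o^2 + 2*o - 3) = (o - 4)*(o - 3)*(o - 1)*(o + 3)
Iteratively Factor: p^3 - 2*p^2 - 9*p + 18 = (p + 3)*(p^2 - 5*p + 6) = (p - 2)*(p + 3)*(p - 3)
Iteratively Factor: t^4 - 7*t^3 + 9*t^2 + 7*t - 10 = (t - 5)*(t^3 - 2*t^2 - t + 2) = (t - 5)*(t + 1)*(t^2 - 3*t + 2) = (t - 5)*(t - 1)*(t + 1)*(t - 2)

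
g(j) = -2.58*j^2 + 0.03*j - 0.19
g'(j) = 0.03 - 5.16*j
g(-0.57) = -1.05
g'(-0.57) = 2.97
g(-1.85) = -9.08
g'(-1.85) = 9.58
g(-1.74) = -8.05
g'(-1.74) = 9.01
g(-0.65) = -1.30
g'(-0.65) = 3.38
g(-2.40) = -15.12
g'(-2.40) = 12.41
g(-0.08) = -0.21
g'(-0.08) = 0.44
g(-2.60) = -17.71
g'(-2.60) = 13.45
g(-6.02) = -93.87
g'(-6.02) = 31.09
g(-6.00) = -93.25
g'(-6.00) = 30.99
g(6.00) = -92.89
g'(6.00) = -30.93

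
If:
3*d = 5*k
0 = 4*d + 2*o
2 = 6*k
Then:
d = 5/9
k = 1/3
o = -10/9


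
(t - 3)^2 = t^2 - 6*t + 9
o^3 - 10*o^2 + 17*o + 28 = (o - 7)*(o - 4)*(o + 1)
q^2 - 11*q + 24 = (q - 8)*(q - 3)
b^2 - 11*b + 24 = (b - 8)*(b - 3)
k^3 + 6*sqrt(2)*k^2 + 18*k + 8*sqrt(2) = (k + sqrt(2))^2*(k + 4*sqrt(2))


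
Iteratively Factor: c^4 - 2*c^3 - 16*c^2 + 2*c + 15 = (c + 3)*(c^3 - 5*c^2 - c + 5) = (c - 1)*(c + 3)*(c^2 - 4*c - 5) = (c - 5)*(c - 1)*(c + 3)*(c + 1)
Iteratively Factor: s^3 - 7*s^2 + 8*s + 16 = (s - 4)*(s^2 - 3*s - 4) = (s - 4)^2*(s + 1)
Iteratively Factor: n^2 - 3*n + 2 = (n - 2)*(n - 1)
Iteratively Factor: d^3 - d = (d + 1)*(d^2 - d) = (d - 1)*(d + 1)*(d)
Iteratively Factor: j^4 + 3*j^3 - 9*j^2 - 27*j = (j - 3)*(j^3 + 6*j^2 + 9*j) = (j - 3)*(j + 3)*(j^2 + 3*j) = (j - 3)*(j + 3)^2*(j)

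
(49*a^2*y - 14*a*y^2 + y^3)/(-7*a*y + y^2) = -7*a + y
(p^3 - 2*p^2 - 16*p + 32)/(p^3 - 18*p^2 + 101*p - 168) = (p^3 - 2*p^2 - 16*p + 32)/(p^3 - 18*p^2 + 101*p - 168)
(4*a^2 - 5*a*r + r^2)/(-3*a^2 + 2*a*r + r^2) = (-4*a + r)/(3*a + r)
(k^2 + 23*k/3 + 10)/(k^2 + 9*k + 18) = (k + 5/3)/(k + 3)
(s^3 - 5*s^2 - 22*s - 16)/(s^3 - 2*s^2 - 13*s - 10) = (s - 8)/(s - 5)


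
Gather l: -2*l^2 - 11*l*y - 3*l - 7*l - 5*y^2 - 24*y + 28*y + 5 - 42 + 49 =-2*l^2 + l*(-11*y - 10) - 5*y^2 + 4*y + 12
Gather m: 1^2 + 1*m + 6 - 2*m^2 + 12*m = -2*m^2 + 13*m + 7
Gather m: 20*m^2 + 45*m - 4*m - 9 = 20*m^2 + 41*m - 9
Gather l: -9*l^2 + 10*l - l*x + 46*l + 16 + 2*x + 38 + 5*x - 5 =-9*l^2 + l*(56 - x) + 7*x + 49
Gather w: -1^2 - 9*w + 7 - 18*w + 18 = 24 - 27*w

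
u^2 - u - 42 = (u - 7)*(u + 6)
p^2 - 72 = (p - 6*sqrt(2))*(p + 6*sqrt(2))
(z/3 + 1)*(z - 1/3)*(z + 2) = z^3/3 + 14*z^2/9 + 13*z/9 - 2/3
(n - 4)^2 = n^2 - 8*n + 16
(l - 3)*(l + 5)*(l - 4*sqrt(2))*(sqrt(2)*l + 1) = sqrt(2)*l^4 - 7*l^3 + 2*sqrt(2)*l^3 - 19*sqrt(2)*l^2 - 14*l^2 - 8*sqrt(2)*l + 105*l + 60*sqrt(2)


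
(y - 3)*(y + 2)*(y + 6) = y^3 + 5*y^2 - 12*y - 36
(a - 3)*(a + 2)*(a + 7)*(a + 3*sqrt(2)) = a^4 + 3*sqrt(2)*a^3 + 6*a^3 - 13*a^2 + 18*sqrt(2)*a^2 - 39*sqrt(2)*a - 42*a - 126*sqrt(2)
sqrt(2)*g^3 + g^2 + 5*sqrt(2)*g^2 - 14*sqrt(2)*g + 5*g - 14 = (g - 2)*(g + 7)*(sqrt(2)*g + 1)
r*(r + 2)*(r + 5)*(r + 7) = r^4 + 14*r^3 + 59*r^2 + 70*r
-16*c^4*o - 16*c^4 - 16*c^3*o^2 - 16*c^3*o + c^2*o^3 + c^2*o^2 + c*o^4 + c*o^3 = (-4*c + o)*(c + o)*(4*c + o)*(c*o + c)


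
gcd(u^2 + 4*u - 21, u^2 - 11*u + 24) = u - 3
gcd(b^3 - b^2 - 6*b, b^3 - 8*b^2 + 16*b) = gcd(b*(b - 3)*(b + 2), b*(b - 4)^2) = b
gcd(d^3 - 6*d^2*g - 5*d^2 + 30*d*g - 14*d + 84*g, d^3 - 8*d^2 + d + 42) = d^2 - 5*d - 14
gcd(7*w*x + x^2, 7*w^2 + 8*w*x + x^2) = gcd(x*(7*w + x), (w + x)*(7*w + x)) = 7*w + x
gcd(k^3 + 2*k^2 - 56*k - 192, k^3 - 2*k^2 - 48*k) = k^2 - 2*k - 48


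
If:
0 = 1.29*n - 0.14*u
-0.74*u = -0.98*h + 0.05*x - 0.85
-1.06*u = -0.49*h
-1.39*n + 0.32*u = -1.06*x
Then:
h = -1.32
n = -0.07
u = -0.61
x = 0.10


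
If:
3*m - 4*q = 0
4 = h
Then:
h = 4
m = 4*q/3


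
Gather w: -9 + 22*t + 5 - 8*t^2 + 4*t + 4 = -8*t^2 + 26*t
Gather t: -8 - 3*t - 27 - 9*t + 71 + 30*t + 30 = 18*t + 66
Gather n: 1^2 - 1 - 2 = -2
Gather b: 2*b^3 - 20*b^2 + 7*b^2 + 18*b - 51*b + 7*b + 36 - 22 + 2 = 2*b^3 - 13*b^2 - 26*b + 16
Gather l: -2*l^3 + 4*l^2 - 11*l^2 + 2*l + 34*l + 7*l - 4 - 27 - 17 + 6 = -2*l^3 - 7*l^2 + 43*l - 42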